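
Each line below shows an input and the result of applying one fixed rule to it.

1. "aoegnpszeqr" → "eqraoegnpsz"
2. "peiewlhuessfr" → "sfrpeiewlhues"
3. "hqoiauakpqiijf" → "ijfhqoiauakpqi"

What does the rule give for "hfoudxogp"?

ogphfoudx

The pattern: move the last 3 characters to the front (rotate right by 3).
On "hfoudxogp" that produces "ogphfoudx".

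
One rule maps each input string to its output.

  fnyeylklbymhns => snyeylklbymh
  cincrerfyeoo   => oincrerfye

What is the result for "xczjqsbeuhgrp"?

The rule is to swap the first and last characters, then delete the last 2 characters.
Working it through for "xczjqsbeuhgrp": intermediate "pczjqsbeuhgrx", final "pczjqsbeuhg".

pczjqsbeuhg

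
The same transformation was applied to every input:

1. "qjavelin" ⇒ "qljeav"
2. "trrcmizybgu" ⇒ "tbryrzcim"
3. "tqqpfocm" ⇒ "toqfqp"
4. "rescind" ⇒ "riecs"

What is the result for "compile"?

Each output is the input with this applied: delete the last 2 characters, then take characters alternately from the front and the back (1st, last, 2nd, 2nd-last, ...).
For "compile", step one produces "compi"; step two turns that into "ciopm".
(Check on "trrcmizybgu": → "trrcmizyb" → "tbryrzcim" ✓)

ciopm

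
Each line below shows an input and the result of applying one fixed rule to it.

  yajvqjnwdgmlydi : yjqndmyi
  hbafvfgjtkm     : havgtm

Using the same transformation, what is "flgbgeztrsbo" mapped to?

The transformation: keep every other character starting from the first (positions 1st, 3rd, 5th, ...).
"flgbgeztrsbo" → "fggzrb".

fggzrb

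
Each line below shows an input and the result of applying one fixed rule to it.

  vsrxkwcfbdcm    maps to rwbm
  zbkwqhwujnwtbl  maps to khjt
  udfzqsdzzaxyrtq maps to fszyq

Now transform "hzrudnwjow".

The transformation: keep one character in every 3, starting at position 3 (positions 3rd, 6th, 9th, ...).
For "hzrudnwjow" the result is "rno".

rno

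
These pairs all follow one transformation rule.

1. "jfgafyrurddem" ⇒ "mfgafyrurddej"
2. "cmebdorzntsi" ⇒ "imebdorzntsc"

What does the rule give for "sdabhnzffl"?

In each case the input is transformed by: swap the first and last characters.
Applying that to "sdabhnzffl" gives "ldabhnzffs".

ldabhnzffs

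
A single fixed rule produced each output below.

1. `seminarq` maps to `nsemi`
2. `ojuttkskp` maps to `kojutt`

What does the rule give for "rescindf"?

iresc

The rule is to delete the last 3 characters, then move the last character to the front.
"rescindf" → "resci" → "iresc".
(Check on "ojuttkskp": → "ojuttk" → "kojutt" ✓)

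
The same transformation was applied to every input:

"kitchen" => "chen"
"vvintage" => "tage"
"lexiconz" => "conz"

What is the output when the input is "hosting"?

The pattern: keep only the last 4 characters.
Doing the same to "hosting": "ting".

ting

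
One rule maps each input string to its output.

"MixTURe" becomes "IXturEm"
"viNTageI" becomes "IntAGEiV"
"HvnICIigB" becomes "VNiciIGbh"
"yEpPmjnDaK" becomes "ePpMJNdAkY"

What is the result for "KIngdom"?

iNGDOMk

The rule is to flip the case of every letter, then move the first character to the end.
On "KIngdom": the first step gives "kiNGDOM", and the second then gives "iNGDOMk".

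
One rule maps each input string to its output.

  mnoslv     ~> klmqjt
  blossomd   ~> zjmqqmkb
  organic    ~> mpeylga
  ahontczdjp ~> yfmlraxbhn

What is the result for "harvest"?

Looking at the pairs, the operation is to shift every letter 2 places backward in the alphabet (wrapping around).
On "harvest" that produces "fyptcqr".

fyptcqr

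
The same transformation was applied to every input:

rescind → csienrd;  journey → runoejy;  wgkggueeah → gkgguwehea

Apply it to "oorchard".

The pattern: move the first 3 characters to the end (rotate left by 3), then take characters alternately from the front and the back (1st, last, 2nd, 2nd-last, ...).
Starting from "oorchard": after the first operation, "chardoor"; after the second, "crhoaord".

crhoaord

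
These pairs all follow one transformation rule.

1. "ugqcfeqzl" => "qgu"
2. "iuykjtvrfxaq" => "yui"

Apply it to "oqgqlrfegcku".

gqo

Rule — reverse the string, then keep only the last 3 characters.
On "oqgqlrfegcku": the first step gives "ukcgefrlqgqo", and the second then gives "gqo".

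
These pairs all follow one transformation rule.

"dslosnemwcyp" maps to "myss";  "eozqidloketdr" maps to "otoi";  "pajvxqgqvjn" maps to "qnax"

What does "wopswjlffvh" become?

fhow

What's happening: keep one character in every 3, starting at position 2 (positions 2nd, 5th, 8th, ...), then move the last 2 characters to the front (rotate right by 2).
Applying both steps to "wopswjlffvh": "owfh", then "fhow".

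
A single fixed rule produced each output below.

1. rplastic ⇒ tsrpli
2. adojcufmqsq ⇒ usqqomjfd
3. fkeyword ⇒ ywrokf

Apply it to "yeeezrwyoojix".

Looking at the pairs, the operation is to sort the characters into reverse alphabetical order, then delete the last 2 characters.
Applying both steps to "yeeezrwyoojix": "zyyxwroojieee", then "zyyxwroojie".

zyyxwroojie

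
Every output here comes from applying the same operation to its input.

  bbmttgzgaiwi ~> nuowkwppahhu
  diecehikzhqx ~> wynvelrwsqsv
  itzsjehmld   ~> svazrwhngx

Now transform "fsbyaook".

occytgpm

The pattern: swap the front and back halves of the string, then shift every letter 12 places backward in the alphabet (wrapping around).
Working it through for "fsbyaook": intermediate "aookfsby", final "occytgpm".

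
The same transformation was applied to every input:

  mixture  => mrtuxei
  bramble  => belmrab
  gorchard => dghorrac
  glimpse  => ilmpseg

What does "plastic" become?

ilpstac

Looking at the pairs, the operation is to sort the characters into alphabetical order, then move the first 2 characters to the end (rotate left by 2).
On "plastic" that produces "ilpstac".
(Check on "gorchard": → "acdghorr" → "dghorrac" ✓)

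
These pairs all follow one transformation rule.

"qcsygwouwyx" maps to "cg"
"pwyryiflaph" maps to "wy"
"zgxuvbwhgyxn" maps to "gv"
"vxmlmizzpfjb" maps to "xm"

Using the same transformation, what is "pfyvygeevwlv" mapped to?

In each case the input is transformed by: keep one character in every 3, starting at position 2 (positions 2nd, 5th, 8th, ...), then keep only the first 2 characters.
For "pfyvygeevwlv", step one produces "fyel"; step two turns that into "fy".

fy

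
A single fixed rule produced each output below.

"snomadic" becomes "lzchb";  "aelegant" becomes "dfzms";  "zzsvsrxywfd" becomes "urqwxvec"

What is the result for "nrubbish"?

What's happening: delete the first 3 characters, then shift every letter 1 place backward in the alphabet (wrapping around).
For "nrubbish", step one produces "bbish"; step two turns that into "aahrg".

aahrg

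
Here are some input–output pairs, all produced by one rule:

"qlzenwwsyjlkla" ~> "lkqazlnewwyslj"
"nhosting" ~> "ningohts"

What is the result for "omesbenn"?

neonembs

In each case the input is transformed by: move the last 3 characters to the front (rotate right by 3), then swap each adjacent pair of characters (1↔2, 3↔4, ...).
On "omesbenn": the first step gives "ennomesb", and the second then gives "neonembs".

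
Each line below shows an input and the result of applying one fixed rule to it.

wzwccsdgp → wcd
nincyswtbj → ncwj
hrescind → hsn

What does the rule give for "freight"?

fit

Looking at the pairs, the operation is to keep one character in every 3, starting at position 1 (positions 1st, 4th, 7th, ...).
On "freight" that produces "fit".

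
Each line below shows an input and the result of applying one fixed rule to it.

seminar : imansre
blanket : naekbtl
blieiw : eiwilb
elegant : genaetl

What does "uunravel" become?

Each output is the input with this applied: move the first 2 characters to the end (rotate left by 2), then swap each adjacent pair of characters (1↔2, 3↔4, ...).
Applying that to "uunravel" gives "rnvaleuu".

rnvaleuu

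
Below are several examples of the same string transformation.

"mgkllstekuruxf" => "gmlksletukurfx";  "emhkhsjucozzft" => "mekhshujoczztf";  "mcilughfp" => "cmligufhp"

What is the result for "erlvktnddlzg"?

Looking at the pairs, the operation is to swap each adjacent pair of characters (1↔2, 3↔4, ...).
On "erlvktnddlzg" that produces "revltkdnldgz".

revltkdnldgz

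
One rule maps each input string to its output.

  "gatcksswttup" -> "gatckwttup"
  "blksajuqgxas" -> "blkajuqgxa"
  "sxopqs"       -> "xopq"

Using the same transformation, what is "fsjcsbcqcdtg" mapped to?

Looking at the pairs, the operation is to remove every "s".
Doing the same to "fsjcsbcqcdtg": "fjcbcqcdtg".

fjcbcqcdtg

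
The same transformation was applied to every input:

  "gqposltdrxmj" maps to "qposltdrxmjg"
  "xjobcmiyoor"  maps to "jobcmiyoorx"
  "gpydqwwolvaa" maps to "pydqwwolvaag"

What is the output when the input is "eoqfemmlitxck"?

Rule — move the first character to the end.
"eoqfemmlitxck" → "oqfemmlitxcke".

oqfemmlitxcke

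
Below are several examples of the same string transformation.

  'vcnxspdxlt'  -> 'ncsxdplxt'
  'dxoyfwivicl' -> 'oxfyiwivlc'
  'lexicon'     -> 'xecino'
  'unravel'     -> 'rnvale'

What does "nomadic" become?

modaci

Rule — delete the first character, then swap each adjacent pair of characters (1↔2, 3↔4, ...).
"nomadic" → "omadic" → "modaci".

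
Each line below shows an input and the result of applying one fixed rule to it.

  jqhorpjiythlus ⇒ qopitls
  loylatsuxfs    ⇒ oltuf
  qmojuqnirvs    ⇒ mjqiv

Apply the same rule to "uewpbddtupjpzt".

epdtppt

In each case the input is transformed by: keep every other character starting from the second (positions 2nd, 4th, 6th, ...).
"uewpbddtupjpzt" → "epdtppt".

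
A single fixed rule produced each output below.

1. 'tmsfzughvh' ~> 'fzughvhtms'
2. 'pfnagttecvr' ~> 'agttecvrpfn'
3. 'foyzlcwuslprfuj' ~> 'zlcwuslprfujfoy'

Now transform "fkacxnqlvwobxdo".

cxnqlvwobxdofka

The rule is to move the first 3 characters to the end (rotate left by 3).
So "fkacxnqlvwobxdo" becomes "cxnqlvwobxdofka".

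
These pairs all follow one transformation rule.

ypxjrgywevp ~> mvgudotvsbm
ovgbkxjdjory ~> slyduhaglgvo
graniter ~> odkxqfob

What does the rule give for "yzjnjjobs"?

wvkgggylp

The rule is to shift every letter 3 places backward in the alphabet (wrapping around), then swap each adjacent pair of characters (1↔2, 3↔4, ...).
Working it through for "yzjnjjobs": intermediate "vwgkgglyp", final "wvkgggylp".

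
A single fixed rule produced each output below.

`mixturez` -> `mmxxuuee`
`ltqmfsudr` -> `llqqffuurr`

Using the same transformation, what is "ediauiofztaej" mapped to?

eeiiuuoozzaajj

In each case the input is transformed by: keep every other character starting from the first (positions 1st, 3rd, 5th, ...), then double every character.
For "ediauiofztaej", step one produces "eiuozaj"; step two turns that into "eeiiuuoozzaajj".
(Check on "ltqmfsudr": → "lqfur" → "llqqffuurr" ✓)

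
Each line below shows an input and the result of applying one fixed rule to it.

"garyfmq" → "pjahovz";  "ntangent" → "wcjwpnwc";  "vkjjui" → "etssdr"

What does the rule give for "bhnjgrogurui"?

kqwspaxpdadr

Rule — shift every letter 9 places forward in the alphabet (wrapping around).
Applying that to "bhnjgrogurui" gives "kqwspaxpdadr".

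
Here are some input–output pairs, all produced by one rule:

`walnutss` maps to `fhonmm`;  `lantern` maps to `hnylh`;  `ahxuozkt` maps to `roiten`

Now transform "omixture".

crnoly

The rule is to shift every letter 6 places backward in the alphabet (wrapping around), then delete the first 2 characters.
Applying both steps to "omixture": "igcrnoly", then "crnoly".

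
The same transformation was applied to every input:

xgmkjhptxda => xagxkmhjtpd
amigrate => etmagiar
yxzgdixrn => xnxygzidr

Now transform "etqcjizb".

The pattern: swap each adjacent pair of characters (1↔2, 3↔4, ...), then move the last 2 characters to the front (rotate right by 2).
Starting from "etqcjizb": after the first operation, "tecqijbz"; after the second, "bztecqij".

bztecqij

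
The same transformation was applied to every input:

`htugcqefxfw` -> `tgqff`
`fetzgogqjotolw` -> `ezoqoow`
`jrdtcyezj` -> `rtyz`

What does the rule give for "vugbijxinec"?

ubjie

Rule — keep every other character starting from the second (positions 2nd, 4th, 6th, ...).
So "vugbijxinec" becomes "ubjie".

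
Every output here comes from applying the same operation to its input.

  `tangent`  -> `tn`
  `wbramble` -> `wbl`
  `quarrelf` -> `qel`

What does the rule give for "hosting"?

hn

Looking at the pairs, the operation is to swap each adjacent pair of characters (1↔2, 3↔4, ...), then keep one character in every 3, starting at position 2 (positions 2nd, 5th, 8th, ...).
"hosting" → "ohtsnig" → "hn".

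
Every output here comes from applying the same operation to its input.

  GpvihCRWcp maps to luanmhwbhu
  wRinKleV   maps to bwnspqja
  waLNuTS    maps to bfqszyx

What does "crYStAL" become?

Looking at the pairs, the operation is to shift every letter 5 places forward in the alphabet (wrapping around), then convert every letter to lowercase.
Working it through for "crYStAL": intermediate "hwDXyFQ", final "hwdxyfq".

hwdxyfq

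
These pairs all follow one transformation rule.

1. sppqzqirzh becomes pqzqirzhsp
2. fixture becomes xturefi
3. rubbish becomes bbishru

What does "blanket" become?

anketbl

The rule is to move the first 2 characters to the end (rotate left by 2).
For "blanket" the result is "anketbl".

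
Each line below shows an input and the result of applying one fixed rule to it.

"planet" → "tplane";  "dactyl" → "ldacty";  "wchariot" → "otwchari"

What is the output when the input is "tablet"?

What's happening: move the first 2 characters to the end (rotate left by 2), then swap the front and back halves of the string.
"tablet" → "bletta" → "ttable".
(Check on "wchariot": → "hariotwc" → "otwchari" ✓)

ttable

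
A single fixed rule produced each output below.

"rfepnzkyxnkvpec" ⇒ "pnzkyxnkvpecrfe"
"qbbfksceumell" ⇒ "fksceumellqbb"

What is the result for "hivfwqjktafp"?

Rule — move the first 3 characters to the end (rotate left by 3).
"hivfwqjktafp" → "fwqjktafphiv".

fwqjktafphiv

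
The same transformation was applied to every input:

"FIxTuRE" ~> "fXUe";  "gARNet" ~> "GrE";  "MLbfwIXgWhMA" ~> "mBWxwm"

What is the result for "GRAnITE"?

The transformation: flip the case of every letter, then keep every other character starting from the first (positions 1st, 3rd, 5th, ...).
Working it through for "GRAnITE": intermediate "graNite", final "gaie".

gaie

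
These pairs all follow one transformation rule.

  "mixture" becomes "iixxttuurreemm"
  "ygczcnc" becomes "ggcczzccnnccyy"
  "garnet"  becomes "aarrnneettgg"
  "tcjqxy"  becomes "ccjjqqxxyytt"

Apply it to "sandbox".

Rule — double every character, then move the first 2 characters to the end (rotate left by 2).
Starting from "sandbox": after the first operation, "ssaannddbbooxx"; after the second, "aannddbbooxxss".

aannddbbooxxss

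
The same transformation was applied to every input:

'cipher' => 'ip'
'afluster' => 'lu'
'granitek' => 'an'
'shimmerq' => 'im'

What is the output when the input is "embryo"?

Each output is the input with this applied: swap the front and back halves of the string, then keep only the last 2 characters.
Working it through for "embryo": intermediate "ryoemb", final "mb".

mb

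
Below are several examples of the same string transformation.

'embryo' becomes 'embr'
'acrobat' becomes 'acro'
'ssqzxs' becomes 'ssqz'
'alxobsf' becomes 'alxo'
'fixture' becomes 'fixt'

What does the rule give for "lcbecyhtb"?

In each case the input is transformed by: keep only the first 4 characters.
So "lcbecyhtb" becomes "lcbe".

lcbe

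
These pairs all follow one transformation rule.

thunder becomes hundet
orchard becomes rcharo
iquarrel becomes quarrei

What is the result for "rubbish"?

In each case the input is transformed by: delete the last character, then move the first character to the end.
So "rubbish" becomes "ubbisr".

ubbisr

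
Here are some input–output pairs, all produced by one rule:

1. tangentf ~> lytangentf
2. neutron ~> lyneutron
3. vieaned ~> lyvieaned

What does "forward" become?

lyforward

The rule is to prepend "ly".
Doing the same to "forward": "lyforward".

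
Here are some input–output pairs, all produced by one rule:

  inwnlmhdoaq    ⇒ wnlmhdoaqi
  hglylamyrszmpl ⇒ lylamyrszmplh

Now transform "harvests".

rvestsh

Rule — move the first 2 characters to the end (rotate left by 2), then delete the last character.
Working it through for "harvests": intermediate "rvestsha", final "rvestsh".
(Check on "hglylamyrszmpl": → "lylamyrszmplhg" → "lylamyrszmplh" ✓)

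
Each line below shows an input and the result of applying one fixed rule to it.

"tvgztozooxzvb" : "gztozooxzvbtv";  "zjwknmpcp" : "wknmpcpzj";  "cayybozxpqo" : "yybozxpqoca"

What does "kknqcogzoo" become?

nqcogzookk

The rule is to move the first 2 characters to the end (rotate left by 2).
For "kknqcogzoo" the result is "nqcogzookk".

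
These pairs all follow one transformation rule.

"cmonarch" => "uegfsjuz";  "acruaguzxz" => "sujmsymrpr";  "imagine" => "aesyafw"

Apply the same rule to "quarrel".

The transformation: shift every letter 8 places backward in the alphabet (wrapping around).
Applying that to "quarrel" gives "imsjjwd".

imsjjwd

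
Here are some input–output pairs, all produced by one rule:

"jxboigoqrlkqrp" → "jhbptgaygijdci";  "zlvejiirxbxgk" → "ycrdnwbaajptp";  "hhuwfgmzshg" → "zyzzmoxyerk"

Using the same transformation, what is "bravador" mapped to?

The rule is to shift every letter 8 places backward in the alphabet (wrapping around), then move the last 2 characters to the front (rotate right by 2).
Working it through for "bravador": intermediate "tjsnsvgj", final "gjtjsnsv".
(Check on "zlvejiirxbxgk": → "rdnwbaajptpyc" → "ycrdnwbaajptp" ✓)

gjtjsnsv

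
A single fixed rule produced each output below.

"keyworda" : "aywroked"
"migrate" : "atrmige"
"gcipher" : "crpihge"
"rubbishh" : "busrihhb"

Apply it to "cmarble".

armlecb

Rule — sort the characters into reverse alphabetical order, then move the last character to the front.
Applying both steps to "cmarble": "rmlecba", then "armlecb".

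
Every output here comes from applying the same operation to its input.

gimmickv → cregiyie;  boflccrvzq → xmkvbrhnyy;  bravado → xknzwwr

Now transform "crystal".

The pattern: shift every letter 4 places backward in the alphabet (wrapping around), then take characters alternately from the front and the back (1st, last, 2nd, 2nd-last, ...).
Applying both steps to "crystal": "ynuopwh", then "yhnwupo".

yhnwupo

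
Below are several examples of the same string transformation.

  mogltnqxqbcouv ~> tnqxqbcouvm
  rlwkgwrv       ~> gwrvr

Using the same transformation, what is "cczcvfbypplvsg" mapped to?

In each case the input is transformed by: move the first character to the end, then delete the first 3 characters.
Applying that to "cczcvfbypplvsg" gives "vfbypplvsgc".

vfbypplvsgc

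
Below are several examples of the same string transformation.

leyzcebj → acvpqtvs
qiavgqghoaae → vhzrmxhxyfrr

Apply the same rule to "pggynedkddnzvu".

lgxxpevubuueqm

What's happening: move the last character to the front, then shift every letter 9 places backward in the alphabet (wrapping around).
Working it through for "pggynedkddnzvu": intermediate "upggynedkddnzv", final "lgxxpevubuueqm".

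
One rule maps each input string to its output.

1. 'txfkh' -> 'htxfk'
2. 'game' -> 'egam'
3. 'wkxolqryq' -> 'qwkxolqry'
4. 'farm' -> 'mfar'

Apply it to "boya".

Rule — move the last character to the front.
So "boya" becomes "aboy".

aboy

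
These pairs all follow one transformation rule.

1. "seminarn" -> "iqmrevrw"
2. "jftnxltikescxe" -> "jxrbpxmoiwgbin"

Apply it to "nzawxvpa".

Looking at the pairs, the operation is to shift every letter 4 places forward in the alphabet (wrapping around), then move the first character to the end.
For "nzawxvpa", step one produces "rdeabzte"; step two turns that into "deabzter".

deabzter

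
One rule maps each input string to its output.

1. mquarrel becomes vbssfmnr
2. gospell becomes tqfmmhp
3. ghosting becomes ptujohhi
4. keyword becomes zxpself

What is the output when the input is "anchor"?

Looking at the pairs, the operation is to move the first 2 characters to the end (rotate left by 2), then shift every letter 1 place forward in the alphabet (wrapping around).
On "anchor": the first step gives "choran", and the second then gives "dipsbo".

dipsbo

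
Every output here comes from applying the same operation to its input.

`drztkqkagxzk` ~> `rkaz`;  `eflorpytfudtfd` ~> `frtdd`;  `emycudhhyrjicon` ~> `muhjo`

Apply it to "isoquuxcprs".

sucs

The rule is to keep one character in every 3, starting at position 2 (positions 2nd, 5th, 8th, ...).
"isoquuxcprs" → "sucs".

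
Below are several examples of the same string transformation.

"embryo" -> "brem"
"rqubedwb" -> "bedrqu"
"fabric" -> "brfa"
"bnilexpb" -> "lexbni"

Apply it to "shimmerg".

mmeshi

In each case the input is transformed by: delete the last 2 characters, then swap the front and back halves of the string.
"shimmerg" → "shimme" → "mmeshi".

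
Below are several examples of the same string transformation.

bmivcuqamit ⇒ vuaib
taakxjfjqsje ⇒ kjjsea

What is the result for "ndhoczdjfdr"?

ozjdn

In each case the input is transformed by: move the first 2 characters to the end (rotate left by 2), then keep every other character starting from the second (positions 2nd, 4th, 6th, ...).
Applying both steps to "ndhoczdjfdr": "hoczdjfdrnd", then "ozjdn".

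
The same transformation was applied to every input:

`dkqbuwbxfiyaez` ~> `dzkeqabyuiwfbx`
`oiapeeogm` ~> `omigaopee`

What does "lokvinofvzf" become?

Each output is the input with this applied: take characters alternately from the front and the back (1st, last, 2nd, 2nd-last, ...).
Applying that to "lokvinofvzf" gives "lfozkvvfion".

lfozkvvfion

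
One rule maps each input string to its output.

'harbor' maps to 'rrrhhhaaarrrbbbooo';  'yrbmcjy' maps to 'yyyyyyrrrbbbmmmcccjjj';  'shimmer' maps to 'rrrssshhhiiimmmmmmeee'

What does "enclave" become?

The rule is to repeat every character 3 times, then move the last 3 characters to the front (rotate right by 3).
"enclave" → "eeennnccclllaaavvveee" → "eeeeeennnccclllaaavvv".

eeeeeennnccclllaaavvv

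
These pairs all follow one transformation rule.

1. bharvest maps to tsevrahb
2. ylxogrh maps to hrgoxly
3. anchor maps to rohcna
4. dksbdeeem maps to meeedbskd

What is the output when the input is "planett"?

Each output is the input with this applied: reverse the string.
For "planett" the result is "ttenalp".

ttenalp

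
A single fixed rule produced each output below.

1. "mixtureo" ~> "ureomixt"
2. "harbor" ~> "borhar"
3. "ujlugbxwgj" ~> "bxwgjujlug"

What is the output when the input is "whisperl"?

Looking at the pairs, the operation is to swap the front and back halves of the string.
Doing the same to "whisperl": "perlwhis".

perlwhis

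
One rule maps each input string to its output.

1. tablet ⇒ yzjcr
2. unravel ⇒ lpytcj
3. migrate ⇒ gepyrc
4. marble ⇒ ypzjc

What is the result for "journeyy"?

The rule is to shift every letter 2 places backward in the alphabet (wrapping around), then delete the first character.
Applying that to "journeyy" gives "msplcww".
(Check on "migrate": → "kgepyrc" → "gepyrc" ✓)

msplcww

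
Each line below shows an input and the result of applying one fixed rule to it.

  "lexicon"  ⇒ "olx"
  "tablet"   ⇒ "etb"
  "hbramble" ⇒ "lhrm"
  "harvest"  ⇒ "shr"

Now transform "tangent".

ntn

Rule — move the last 3 characters to the front (rotate right by 3), then keep every other character starting from the second (positions 2nd, 4th, 6th, ...).
For "tangent", step one produces "enttang"; step two turns that into "ntn".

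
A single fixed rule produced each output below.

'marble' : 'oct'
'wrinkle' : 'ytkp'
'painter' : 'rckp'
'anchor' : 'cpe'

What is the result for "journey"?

In each case the input is transformed by: delete the last 3 characters, then shift every letter 2 places forward in the alphabet (wrapping around).
Starting from "journey": after the first operation, "jour"; after the second, "lqwt".

lqwt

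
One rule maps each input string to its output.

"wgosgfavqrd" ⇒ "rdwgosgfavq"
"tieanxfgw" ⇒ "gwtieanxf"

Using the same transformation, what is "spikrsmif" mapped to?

ifspikrsm

The pattern: move the last 2 characters to the front (rotate right by 2).
For "spikrsmif" the result is "ifspikrsm".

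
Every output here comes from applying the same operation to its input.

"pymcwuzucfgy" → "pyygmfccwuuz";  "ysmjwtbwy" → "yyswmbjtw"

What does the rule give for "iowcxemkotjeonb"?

What's happening: take characters alternately from the front and the back (1st, last, 2nd, 2nd-last, ...).
On "iowcxemkotjeonb" that produces "ibonwocexjetmok".

ibonwocexjetmok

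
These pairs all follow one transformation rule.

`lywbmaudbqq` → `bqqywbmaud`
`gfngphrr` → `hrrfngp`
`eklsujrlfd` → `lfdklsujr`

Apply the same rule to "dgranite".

itegran

Each output is the input with this applied: delete the first character, then move the last 3 characters to the front (rotate right by 3).
Starting from "dgranite": after the first operation, "granite"; after the second, "itegran".
(Check on "eklsujrlfd": → "klsujrlfd" → "lfdklsujr" ✓)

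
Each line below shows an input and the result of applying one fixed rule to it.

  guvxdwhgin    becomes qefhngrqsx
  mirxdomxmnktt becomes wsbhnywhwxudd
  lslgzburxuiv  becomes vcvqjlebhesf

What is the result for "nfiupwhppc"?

xpsezgrzzm

In each case the input is transformed by: shift every letter 10 places forward in the alphabet (wrapping around).
Doing the same to "nfiupwhppc": "xpsezgrzzm".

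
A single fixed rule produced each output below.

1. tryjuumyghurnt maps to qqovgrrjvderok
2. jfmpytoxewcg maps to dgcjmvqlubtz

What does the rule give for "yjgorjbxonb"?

What's happening: shift every letter 3 places backward in the alphabet (wrapping around), then move the last character to the front.
"yjgorjbxonb" → "vgdlogyulky" → "yvgdlogyulk".
(Check on "jfmpytoxewcg": → "gcjmvqlubtzd" → "dgcjmvqlubtz" ✓)

yvgdlogyulk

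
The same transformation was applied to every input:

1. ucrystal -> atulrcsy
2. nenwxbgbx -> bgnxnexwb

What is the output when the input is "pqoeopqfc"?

fqpcoqoep

The transformation: move the last 3 characters to the front (rotate right by 3), then swap each adjacent pair of characters (1↔2, 3↔4, ...).
Working it through for "pqoeopqfc": intermediate "qfcpqoeop", final "fqpcoqoep".
(Check on "ucrystal": → "talucrys" → "atulrcsy" ✓)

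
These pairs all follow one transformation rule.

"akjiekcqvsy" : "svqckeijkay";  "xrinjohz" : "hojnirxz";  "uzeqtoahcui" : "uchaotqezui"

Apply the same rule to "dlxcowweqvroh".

orvqewwocxldh

Looking at the pairs, the operation is to reverse the string, then move the first character to the end.
"dlxcowweqvroh" → "orvqewwocxldh".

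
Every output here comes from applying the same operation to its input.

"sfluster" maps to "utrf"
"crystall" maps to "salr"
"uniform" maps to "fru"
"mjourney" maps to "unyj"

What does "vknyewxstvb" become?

ywsvv

Rule — move the first 2 characters to the end (rotate left by 2), then keep every other character starting from the second (positions 2nd, 4th, 6th, ...).
Applying both steps to "vknyewxstvb": "nyewxstvbvk", then "ywsvv".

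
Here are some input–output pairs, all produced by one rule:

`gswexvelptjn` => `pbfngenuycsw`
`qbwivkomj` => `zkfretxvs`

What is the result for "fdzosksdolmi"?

omixbtbmxuvr

In each case the input is transformed by: shift every letter 9 places forward in the alphabet (wrapping around).
On "fdzosksdolmi" that produces "omixbtbmxuvr".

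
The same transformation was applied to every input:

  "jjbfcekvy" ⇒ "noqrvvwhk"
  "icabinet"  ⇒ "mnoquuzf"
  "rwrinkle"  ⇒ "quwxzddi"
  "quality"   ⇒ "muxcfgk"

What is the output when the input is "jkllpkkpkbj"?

nvvwwwwxxbb

The pattern: sort the characters into alphabetical order, then shift every letter 12 places forward in the alphabet (wrapping around).
Applying both steps to "jkllpkkpkbj": "bjjkkkkllpp", then "nvvwwwwxxbb".
(Check on "icabinet": → "abceiint" → "mnoquuzf" ✓)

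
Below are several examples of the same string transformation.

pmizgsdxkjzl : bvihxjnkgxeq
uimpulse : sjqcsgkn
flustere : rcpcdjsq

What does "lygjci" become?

The pattern: swap the front and back halves of the string, then shift every letter 2 places backward in the alphabet (wrapping around).
Applying that to "lygjci" gives "hagjwe".

hagjwe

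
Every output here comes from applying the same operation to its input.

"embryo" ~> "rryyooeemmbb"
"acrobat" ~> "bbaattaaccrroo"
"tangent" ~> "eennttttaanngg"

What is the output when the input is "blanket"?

The pattern: move the last 3 characters to the front (rotate right by 3), then double every character.
"blanket" → "ketblan" → "kkeettbbllaann".

kkeettbbllaann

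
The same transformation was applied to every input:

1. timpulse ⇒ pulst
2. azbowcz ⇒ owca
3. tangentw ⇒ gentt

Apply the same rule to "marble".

blm

The transformation: swap the first and last characters, then delete the first 3 characters.
So "marble" becomes "blm".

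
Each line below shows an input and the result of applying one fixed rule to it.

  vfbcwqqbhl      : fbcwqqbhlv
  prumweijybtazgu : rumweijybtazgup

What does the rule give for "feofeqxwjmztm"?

In each case the input is transformed by: move the first character to the end.
Doing the same to "feofeqxwjmztm": "eofeqxwjmztmf".

eofeqxwjmztmf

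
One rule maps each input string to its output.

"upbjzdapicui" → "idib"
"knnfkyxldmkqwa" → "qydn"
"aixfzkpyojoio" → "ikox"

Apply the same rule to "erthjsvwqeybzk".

bsqt

What's happening: keep one character in every 3, starting at position 3 (positions 3rd, 6th, 9th, ...), then swap the first and last characters.
"erthjsvwqeybzk" → "bsqt".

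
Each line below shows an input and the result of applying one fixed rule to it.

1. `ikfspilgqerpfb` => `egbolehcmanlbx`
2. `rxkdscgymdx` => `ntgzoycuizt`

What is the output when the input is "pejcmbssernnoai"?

The transformation: shift every letter 4 places backward in the alphabet (wrapping around).
"pejcmbssernnoai" → "lafyixooanjjkwe".

lafyixooanjjkwe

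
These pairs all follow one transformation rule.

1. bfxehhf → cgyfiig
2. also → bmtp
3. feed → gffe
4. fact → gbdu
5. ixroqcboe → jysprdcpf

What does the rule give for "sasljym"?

Each output is the input with this applied: shift every letter 1 place forward in the alphabet (wrapping around).
Doing the same to "sasljym": "tbtmkzn".

tbtmkzn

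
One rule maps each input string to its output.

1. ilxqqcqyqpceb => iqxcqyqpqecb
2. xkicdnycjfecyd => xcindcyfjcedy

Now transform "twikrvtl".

Each output is the input with this applied: swap each adjacent pair of characters (1↔2, 3↔4, ...), then delete the first character.
Starting from "twikrvtl": after the first operation, "wtkivrlt"; after the second, "tkivrlt".

tkivrlt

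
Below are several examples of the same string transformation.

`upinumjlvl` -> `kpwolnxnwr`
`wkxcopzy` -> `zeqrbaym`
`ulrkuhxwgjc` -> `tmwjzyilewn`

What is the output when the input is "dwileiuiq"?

kngkwksfy

What's happening: shift every letter 2 places forward in the alphabet (wrapping around), then move the first 2 characters to the end (rotate left by 2).
"dwileiuiq" → "fykngkwks" → "kngkwksfy".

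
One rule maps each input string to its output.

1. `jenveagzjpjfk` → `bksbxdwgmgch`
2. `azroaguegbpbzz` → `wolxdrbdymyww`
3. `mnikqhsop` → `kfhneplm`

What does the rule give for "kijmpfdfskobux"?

fgjmcacphlyru

In each case the input is transformed by: shift every letter 3 places backward in the alphabet (wrapping around), then delete the first character.
Doing the same to "kijmpfdfskobux": "fgjmcacphlyru".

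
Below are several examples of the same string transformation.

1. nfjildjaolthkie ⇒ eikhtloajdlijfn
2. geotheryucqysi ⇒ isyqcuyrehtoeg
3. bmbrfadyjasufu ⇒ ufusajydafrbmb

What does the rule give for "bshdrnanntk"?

What's happening: reverse the string.
"bshdrnanntk" → "ktnnanrdhsb".

ktnnanrdhsb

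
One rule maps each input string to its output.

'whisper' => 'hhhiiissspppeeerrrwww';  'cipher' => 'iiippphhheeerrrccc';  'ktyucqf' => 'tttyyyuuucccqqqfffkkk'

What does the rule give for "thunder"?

hhhuuunnndddeeerrrttt

What's happening: repeat every character 3 times, then move the first 3 characters to the end (rotate left by 3).
Working it through for "thunder": intermediate "ttthhhuuunnndddeeerrr", final "hhhuuunnndddeeerrrttt".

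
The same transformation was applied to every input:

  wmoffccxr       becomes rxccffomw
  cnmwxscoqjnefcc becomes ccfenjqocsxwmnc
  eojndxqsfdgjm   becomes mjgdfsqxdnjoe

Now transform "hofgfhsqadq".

qdaqshfgfoh

The rule is to reverse the string.
Doing the same to "hofgfhsqadq": "qdaqshfgfoh".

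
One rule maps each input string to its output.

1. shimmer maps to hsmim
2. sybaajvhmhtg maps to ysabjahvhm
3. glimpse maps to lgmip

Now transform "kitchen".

ikcth

The rule is to delete the last 2 characters, then swap each adjacent pair of characters (1↔2, 3↔4, ...).
Applying both steps to "kitchen": "kitch", then "ikcth".
(Check on "sybaajvhmhtg": → "sybaajvhmh" → "ysabjahvhm" ✓)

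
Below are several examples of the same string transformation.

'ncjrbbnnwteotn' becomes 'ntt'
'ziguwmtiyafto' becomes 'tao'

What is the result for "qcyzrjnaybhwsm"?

What's happening: keep one character in every 3, starting at position 1 (positions 1st, 4th, 7th, ...), then keep only the last 3 characters.
For "qcyzrjnaybhwsm" the result is "nbs".

nbs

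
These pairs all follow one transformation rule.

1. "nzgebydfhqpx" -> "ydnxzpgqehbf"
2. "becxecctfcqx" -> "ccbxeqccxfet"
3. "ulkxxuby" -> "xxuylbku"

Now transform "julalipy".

Looking at the pairs, the operation is to take characters alternately from the front and the back (1st, last, 2nd, 2nd-last, ...), then move the last 2 characters to the front (rotate right by 2).
Applying both steps to "julalipy": "jyuplial", then "aljyupli".

aljyupli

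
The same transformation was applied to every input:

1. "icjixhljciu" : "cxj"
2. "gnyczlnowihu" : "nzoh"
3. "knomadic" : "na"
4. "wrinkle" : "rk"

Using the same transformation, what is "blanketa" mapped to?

lk

The transformation: move the last character to the front, then keep one character in every 3, starting at position 3 (positions 3rd, 6th, 9th, ...).
For "blanketa", step one produces "ablanket"; step two turns that into "lk".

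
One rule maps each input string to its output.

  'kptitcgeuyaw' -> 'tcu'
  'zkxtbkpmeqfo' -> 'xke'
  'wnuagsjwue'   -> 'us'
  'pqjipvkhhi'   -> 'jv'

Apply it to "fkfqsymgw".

The pattern: delete the last 2 characters, then keep one character in every 3, starting at position 3 (positions 3rd, 6th, 9th, ...).
Applying both steps to "fkfqsymgw": "fkfqsym", then "fy".
(Check on "kptitcgeuyaw": → "kptitcgeuy" → "tcu" ✓)

fy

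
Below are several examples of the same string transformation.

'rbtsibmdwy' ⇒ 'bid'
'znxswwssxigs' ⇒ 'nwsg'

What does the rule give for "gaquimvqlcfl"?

What's happening: keep one character in every 3, starting at position 2 (positions 2nd, 5th, 8th, ...).
Doing the same to "gaquimvqlcfl": "aiqf".

aiqf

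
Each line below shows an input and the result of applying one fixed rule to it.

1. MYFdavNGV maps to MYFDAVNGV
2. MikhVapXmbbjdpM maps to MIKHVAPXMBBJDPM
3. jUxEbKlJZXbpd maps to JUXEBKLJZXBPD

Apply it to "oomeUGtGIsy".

OOMEUGTGISY

In each case the input is transformed by: convert every letter to uppercase.
Applying that to "oomeUGtGIsy" gives "OOMEUGTGISY".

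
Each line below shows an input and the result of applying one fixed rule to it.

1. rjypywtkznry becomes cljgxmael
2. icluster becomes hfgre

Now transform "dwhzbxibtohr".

The transformation: shift every letter 13 places forward in the alphabet (wrapping around) — i.e. ROT13, then delete the first 3 characters.
On "dwhzbxibtohr": the first step gives "qjumokvogbue", and the second then gives "mokvogbue".
(Check on "icluster": → "vpyhfgre" → "hfgre" ✓)

mokvogbue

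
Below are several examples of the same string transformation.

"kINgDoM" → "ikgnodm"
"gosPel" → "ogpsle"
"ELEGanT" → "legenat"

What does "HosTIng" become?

ohtsnig

Rule — swap each adjacent pair of characters (1↔2, 3↔4, ...), then convert every letter to lowercase.
"HosTIng" → "oHTsnIg" → "ohtsnig".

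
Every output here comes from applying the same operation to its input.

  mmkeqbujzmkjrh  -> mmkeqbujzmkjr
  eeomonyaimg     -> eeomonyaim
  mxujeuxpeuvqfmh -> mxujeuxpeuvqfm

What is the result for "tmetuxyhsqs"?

In each case the input is transformed by: delete the last character.
So "tmetuxyhsqs" becomes "tmetuxyhsq".

tmetuxyhsq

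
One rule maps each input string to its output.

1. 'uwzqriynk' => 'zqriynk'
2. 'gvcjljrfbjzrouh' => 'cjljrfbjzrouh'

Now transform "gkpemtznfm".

The transformation: delete the first 2 characters.
"gkpemtznfm" → "pemtznfm".

pemtznfm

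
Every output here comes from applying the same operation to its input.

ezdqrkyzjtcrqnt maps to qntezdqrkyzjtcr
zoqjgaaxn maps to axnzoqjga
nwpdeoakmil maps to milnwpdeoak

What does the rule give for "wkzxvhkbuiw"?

Looking at the pairs, the operation is to move the last 3 characters to the front (rotate right by 3).
On "wkzxvhkbuiw" that produces "uiwwkzxvhkb".

uiwwkzxvhkb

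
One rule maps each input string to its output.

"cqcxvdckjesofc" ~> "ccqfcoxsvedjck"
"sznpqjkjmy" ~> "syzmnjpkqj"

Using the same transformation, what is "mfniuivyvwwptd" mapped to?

Looking at the pairs, the operation is to take characters alternately from the front and the back (1st, last, 2nd, 2nd-last, ...).
For "mfniuivyvwwptd" the result is "mdftnpiwuwivvy".

mdftnpiwuwivvy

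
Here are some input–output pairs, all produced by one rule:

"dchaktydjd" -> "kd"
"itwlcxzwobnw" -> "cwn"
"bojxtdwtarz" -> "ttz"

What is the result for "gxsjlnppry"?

In each case the input is transformed by: delete the first 2 characters, then keep one character in every 3, starting at position 3 (positions 3rd, 6th, 9th, ...).
Applying both steps to "gxsjlnppry": "sjlnppry", then "lp".

lp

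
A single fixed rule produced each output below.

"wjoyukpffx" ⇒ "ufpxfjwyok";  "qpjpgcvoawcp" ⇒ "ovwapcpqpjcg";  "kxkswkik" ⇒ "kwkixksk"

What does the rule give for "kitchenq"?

ehqnikct

Looking at the pairs, the operation is to swap each adjacent pair of characters (1↔2, 3↔4, ...), then swap the front and back halves of the string.
Starting from "kitchenq": after the first operation, "ikctehqn"; after the second, "ehqnikct".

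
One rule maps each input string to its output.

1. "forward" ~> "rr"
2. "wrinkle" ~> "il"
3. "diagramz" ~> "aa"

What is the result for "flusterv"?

Rule — keep one character in every 3, starting at position 3 (positions 3rd, 6th, 9th, ...).
On "flusterv" that produces "ue".

ue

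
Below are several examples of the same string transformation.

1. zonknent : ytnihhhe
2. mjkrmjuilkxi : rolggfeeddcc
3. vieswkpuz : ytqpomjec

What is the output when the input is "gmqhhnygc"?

wskhgbbaa

The transformation: shift every letter 6 places backward in the alphabet (wrapping around), then sort the characters into reverse alphabetical order.
Working it through for "gmqhhnygc": intermediate "agkbbhsaw", final "wskhgbbaa".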